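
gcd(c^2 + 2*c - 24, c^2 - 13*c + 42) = 1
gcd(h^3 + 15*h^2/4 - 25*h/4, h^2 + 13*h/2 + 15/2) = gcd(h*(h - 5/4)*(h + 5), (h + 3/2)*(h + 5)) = h + 5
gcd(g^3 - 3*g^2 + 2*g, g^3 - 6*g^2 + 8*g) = g^2 - 2*g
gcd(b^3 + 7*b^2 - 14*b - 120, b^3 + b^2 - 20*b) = b^2 + b - 20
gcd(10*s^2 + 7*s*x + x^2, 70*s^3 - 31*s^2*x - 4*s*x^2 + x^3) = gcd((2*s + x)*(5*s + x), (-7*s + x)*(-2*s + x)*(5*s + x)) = 5*s + x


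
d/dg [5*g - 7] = 5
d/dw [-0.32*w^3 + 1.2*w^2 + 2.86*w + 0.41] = -0.96*w^2 + 2.4*w + 2.86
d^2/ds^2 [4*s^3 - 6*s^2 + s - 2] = 24*s - 12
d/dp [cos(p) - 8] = -sin(p)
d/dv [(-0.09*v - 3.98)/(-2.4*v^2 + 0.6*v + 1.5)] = (-0.216*v^2 - 19.104*v + 2.253)/(5.76*v^4 - 2.88*v^3 - 6.84*v^2 + 1.8*v + 2.25)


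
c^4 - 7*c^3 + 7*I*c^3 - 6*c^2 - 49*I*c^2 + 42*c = c*(c - 7)*(c + I)*(c + 6*I)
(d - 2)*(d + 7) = d^2 + 5*d - 14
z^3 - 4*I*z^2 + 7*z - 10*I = (z - 5*I)*(z - I)*(z + 2*I)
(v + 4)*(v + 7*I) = v^2 + 4*v + 7*I*v + 28*I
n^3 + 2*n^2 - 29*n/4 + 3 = (n - 3/2)*(n - 1/2)*(n + 4)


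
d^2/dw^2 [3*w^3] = 18*w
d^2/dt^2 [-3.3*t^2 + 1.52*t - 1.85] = -6.60000000000000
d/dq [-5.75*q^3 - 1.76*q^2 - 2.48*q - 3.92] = -17.25*q^2 - 3.52*q - 2.48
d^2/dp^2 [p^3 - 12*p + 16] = 6*p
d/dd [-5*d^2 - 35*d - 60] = -10*d - 35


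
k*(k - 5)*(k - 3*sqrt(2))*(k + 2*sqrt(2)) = k^4 - 5*k^3 - sqrt(2)*k^3 - 12*k^2 + 5*sqrt(2)*k^2 + 60*k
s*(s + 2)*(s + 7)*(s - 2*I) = s^4 + 9*s^3 - 2*I*s^3 + 14*s^2 - 18*I*s^2 - 28*I*s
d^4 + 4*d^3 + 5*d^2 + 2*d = d*(d + 1)^2*(d + 2)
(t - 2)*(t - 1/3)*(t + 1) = t^3 - 4*t^2/3 - 5*t/3 + 2/3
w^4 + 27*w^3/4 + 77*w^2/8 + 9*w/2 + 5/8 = (w + 1/4)*(w + 1/2)*(w + 1)*(w + 5)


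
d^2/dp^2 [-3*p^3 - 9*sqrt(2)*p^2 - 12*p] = -18*p - 18*sqrt(2)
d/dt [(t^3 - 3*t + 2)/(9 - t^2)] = (-t^4 + 24*t^2 + 4*t - 27)/(t^4 - 18*t^2 + 81)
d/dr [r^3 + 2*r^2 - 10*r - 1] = 3*r^2 + 4*r - 10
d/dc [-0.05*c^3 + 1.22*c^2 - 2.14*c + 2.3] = -0.15*c^2 + 2.44*c - 2.14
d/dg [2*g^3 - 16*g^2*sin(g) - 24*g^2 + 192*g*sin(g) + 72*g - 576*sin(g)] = -16*g^2*cos(g) + 6*g^2 - 32*g*sin(g) + 192*g*cos(g) - 48*g + 192*sin(g) - 576*cos(g) + 72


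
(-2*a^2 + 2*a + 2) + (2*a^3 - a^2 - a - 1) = 2*a^3 - 3*a^2 + a + 1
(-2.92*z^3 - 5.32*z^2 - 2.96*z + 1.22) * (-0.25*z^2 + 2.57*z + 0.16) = 0.73*z^5 - 6.1744*z^4 - 13.3996*z^3 - 8.7634*z^2 + 2.6618*z + 0.1952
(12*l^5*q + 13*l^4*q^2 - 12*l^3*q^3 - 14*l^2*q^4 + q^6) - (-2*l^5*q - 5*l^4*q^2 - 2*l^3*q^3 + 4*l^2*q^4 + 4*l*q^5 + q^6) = 14*l^5*q + 18*l^4*q^2 - 10*l^3*q^3 - 18*l^2*q^4 - 4*l*q^5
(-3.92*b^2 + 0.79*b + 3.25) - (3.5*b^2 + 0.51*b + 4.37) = -7.42*b^2 + 0.28*b - 1.12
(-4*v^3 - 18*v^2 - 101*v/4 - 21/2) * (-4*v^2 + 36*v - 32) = 16*v^5 - 72*v^4 - 419*v^3 - 291*v^2 + 430*v + 336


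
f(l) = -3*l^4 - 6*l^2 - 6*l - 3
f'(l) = -12*l^3 - 12*l - 6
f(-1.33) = -15.02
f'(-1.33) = 38.19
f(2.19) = -113.92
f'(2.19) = -158.32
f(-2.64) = -174.70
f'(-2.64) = 246.48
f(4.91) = -1920.71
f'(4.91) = -1485.37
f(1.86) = -70.82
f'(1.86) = -105.54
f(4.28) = -1145.28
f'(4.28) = -998.19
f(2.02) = -89.55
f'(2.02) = -129.15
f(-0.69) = -2.40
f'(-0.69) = 6.22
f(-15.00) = -153138.00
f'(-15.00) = 40674.00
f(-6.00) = -4071.00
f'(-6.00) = 2658.00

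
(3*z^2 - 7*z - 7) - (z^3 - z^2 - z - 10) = -z^3 + 4*z^2 - 6*z + 3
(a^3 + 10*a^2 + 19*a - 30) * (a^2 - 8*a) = a^5 + 2*a^4 - 61*a^3 - 182*a^2 + 240*a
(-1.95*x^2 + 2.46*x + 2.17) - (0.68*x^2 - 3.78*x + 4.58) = -2.63*x^2 + 6.24*x - 2.41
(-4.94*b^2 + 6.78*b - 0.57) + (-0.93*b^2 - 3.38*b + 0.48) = -5.87*b^2 + 3.4*b - 0.09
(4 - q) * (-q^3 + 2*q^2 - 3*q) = q^4 - 6*q^3 + 11*q^2 - 12*q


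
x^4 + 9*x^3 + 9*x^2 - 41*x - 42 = (x - 2)*(x + 1)*(x + 3)*(x + 7)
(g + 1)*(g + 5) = g^2 + 6*g + 5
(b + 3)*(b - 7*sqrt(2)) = b^2 - 7*sqrt(2)*b + 3*b - 21*sqrt(2)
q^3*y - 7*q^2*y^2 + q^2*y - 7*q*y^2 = q*(q - 7*y)*(q*y + y)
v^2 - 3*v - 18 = (v - 6)*(v + 3)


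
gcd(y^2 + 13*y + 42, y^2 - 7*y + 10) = 1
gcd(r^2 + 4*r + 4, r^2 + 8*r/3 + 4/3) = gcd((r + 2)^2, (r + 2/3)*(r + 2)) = r + 2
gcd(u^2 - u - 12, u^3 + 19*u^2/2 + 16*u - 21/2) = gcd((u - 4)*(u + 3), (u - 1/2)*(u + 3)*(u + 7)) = u + 3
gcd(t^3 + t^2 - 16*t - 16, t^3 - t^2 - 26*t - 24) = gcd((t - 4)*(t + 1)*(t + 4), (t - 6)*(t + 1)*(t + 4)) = t^2 + 5*t + 4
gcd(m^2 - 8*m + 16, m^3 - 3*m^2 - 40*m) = 1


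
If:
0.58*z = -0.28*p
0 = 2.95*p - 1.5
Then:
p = 0.51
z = -0.25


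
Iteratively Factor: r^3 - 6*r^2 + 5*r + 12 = (r - 3)*(r^2 - 3*r - 4) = (r - 4)*(r - 3)*(r + 1)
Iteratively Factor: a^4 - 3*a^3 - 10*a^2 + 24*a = (a)*(a^3 - 3*a^2 - 10*a + 24) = a*(a + 3)*(a^2 - 6*a + 8) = a*(a - 4)*(a + 3)*(a - 2)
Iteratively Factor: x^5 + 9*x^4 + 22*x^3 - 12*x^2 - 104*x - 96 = (x + 4)*(x^4 + 5*x^3 + 2*x^2 - 20*x - 24) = (x + 3)*(x + 4)*(x^3 + 2*x^2 - 4*x - 8) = (x + 2)*(x + 3)*(x + 4)*(x^2 - 4) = (x + 2)^2*(x + 3)*(x + 4)*(x - 2)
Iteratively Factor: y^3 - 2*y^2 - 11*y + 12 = (y - 1)*(y^2 - y - 12) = (y - 1)*(y + 3)*(y - 4)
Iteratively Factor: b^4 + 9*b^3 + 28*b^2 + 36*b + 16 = (b + 2)*(b^3 + 7*b^2 + 14*b + 8) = (b + 2)^2*(b^2 + 5*b + 4) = (b + 2)^2*(b + 4)*(b + 1)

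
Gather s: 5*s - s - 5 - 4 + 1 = 4*s - 8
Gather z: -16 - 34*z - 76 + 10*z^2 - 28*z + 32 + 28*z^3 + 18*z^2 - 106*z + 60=28*z^3 + 28*z^2 - 168*z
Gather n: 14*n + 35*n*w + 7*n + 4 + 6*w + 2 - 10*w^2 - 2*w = n*(35*w + 21) - 10*w^2 + 4*w + 6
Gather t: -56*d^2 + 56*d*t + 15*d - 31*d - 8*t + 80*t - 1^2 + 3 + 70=-56*d^2 - 16*d + t*(56*d + 72) + 72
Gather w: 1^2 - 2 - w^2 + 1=-w^2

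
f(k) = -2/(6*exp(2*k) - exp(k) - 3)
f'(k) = -2*(-12*exp(2*k) + exp(k))/(6*exp(2*k) - exp(k) - 3)^2 = (24*exp(k) - 2)*exp(k)/(-6*exp(2*k) + exp(k) + 3)^2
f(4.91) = -0.00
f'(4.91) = 0.00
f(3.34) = -0.00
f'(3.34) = 0.00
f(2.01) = -0.01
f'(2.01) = 0.01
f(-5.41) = 0.67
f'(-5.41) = -0.00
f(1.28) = -0.03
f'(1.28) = 0.06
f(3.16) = -0.00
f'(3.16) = 0.00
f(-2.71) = 0.66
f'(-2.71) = -0.00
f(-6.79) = 0.67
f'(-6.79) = -0.00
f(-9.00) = 0.67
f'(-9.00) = 0.00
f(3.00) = 0.00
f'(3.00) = 0.00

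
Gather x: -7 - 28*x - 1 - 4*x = -32*x - 8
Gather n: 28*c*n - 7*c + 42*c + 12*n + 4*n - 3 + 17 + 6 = 35*c + n*(28*c + 16) + 20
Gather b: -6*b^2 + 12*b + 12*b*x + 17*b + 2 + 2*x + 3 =-6*b^2 + b*(12*x + 29) + 2*x + 5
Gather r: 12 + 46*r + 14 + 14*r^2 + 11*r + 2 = 14*r^2 + 57*r + 28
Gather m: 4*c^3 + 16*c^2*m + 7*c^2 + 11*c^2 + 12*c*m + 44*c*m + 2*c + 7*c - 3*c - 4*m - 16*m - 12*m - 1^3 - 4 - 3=4*c^3 + 18*c^2 + 6*c + m*(16*c^2 + 56*c - 32) - 8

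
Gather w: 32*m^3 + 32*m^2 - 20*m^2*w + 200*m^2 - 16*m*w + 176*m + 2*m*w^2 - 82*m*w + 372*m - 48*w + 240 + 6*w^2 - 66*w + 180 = 32*m^3 + 232*m^2 + 548*m + w^2*(2*m + 6) + w*(-20*m^2 - 98*m - 114) + 420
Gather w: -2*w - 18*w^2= -18*w^2 - 2*w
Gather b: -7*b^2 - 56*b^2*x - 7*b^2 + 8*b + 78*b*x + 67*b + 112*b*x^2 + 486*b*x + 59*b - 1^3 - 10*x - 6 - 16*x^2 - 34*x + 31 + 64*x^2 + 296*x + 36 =b^2*(-56*x - 14) + b*(112*x^2 + 564*x + 134) + 48*x^2 + 252*x + 60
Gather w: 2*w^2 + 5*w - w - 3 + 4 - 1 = 2*w^2 + 4*w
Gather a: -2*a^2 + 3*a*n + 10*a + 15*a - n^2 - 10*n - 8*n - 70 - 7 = -2*a^2 + a*(3*n + 25) - n^2 - 18*n - 77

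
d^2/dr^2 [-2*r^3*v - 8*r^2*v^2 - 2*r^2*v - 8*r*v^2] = 4*v*(-3*r - 4*v - 1)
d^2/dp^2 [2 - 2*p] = 0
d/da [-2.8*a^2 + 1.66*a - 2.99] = 1.66 - 5.6*a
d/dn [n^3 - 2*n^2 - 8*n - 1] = 3*n^2 - 4*n - 8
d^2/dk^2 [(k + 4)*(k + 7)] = 2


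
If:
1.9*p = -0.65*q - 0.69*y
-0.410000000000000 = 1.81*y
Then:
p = 0.0822622855481245 - 0.342105263157895*q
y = -0.23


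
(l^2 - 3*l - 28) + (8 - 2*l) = l^2 - 5*l - 20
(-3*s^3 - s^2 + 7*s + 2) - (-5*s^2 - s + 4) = -3*s^3 + 4*s^2 + 8*s - 2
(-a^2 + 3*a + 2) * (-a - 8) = a^3 + 5*a^2 - 26*a - 16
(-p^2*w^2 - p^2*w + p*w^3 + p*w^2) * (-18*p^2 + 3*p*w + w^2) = 18*p^4*w^2 + 18*p^4*w - 21*p^3*w^3 - 21*p^3*w^2 + 2*p^2*w^4 + 2*p^2*w^3 + p*w^5 + p*w^4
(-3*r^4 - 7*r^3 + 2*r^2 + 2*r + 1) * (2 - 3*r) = 9*r^5 + 15*r^4 - 20*r^3 - 2*r^2 + r + 2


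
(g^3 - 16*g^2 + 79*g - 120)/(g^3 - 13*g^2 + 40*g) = (g - 3)/g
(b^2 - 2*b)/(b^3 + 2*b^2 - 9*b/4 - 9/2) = 4*b*(b - 2)/(4*b^3 + 8*b^2 - 9*b - 18)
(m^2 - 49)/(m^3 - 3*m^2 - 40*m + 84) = (m + 7)/(m^2 + 4*m - 12)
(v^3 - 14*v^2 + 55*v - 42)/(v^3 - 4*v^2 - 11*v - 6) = (v^2 - 8*v + 7)/(v^2 + 2*v + 1)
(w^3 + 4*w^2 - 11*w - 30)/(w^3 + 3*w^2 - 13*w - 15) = (w + 2)/(w + 1)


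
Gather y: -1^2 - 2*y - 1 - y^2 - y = -y^2 - 3*y - 2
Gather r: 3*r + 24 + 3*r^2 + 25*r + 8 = 3*r^2 + 28*r + 32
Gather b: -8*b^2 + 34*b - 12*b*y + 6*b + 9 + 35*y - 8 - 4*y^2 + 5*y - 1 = -8*b^2 + b*(40 - 12*y) - 4*y^2 + 40*y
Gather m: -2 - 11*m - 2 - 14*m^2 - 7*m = -14*m^2 - 18*m - 4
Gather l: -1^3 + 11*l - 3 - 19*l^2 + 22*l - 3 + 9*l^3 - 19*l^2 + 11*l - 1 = 9*l^3 - 38*l^2 + 44*l - 8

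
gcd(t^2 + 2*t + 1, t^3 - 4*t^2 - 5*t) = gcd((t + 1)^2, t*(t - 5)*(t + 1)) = t + 1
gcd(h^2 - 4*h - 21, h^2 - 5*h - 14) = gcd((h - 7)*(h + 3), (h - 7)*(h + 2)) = h - 7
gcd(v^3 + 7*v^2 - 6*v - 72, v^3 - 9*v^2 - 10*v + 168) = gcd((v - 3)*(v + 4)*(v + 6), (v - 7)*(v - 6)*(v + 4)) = v + 4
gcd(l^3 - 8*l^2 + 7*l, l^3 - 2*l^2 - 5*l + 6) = l - 1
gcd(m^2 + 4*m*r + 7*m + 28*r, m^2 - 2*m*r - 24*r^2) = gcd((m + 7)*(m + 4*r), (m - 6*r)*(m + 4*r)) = m + 4*r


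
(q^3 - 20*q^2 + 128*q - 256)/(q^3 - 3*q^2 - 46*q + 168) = (q^2 - 16*q + 64)/(q^2 + q - 42)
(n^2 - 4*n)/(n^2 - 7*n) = (n - 4)/(n - 7)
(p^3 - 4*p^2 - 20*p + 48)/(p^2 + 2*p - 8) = p - 6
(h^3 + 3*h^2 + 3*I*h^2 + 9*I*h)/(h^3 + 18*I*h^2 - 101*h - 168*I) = h*(h + 3)/(h^2 + 15*I*h - 56)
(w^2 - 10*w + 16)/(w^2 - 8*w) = (w - 2)/w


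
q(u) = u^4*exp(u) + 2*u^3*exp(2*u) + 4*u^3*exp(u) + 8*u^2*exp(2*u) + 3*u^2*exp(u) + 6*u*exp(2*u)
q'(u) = u^4*exp(u) + 4*u^3*exp(2*u) + 8*u^3*exp(u) + 22*u^2*exp(2*u) + 15*u^2*exp(u) + 28*u*exp(2*u) + 6*u*exp(u) + 6*exp(2*u)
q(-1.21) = -0.08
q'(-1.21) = 0.55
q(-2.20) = -0.46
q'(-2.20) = -0.16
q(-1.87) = -0.44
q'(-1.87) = 0.28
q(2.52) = 16660.70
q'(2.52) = 46759.18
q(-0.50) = -0.27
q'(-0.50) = -1.22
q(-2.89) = -0.09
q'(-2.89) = -0.82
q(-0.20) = -0.53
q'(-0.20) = 0.29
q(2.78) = 34284.27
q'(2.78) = 94159.77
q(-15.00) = 0.01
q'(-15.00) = 0.01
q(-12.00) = 0.09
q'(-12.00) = 0.06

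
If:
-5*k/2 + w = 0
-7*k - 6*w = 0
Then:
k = 0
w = 0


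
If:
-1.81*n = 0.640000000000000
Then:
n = -0.35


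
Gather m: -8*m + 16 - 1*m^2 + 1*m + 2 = -m^2 - 7*m + 18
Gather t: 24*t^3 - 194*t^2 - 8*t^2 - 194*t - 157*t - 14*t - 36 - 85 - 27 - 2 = 24*t^3 - 202*t^2 - 365*t - 150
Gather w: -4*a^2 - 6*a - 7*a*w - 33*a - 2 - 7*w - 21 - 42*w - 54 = -4*a^2 - 39*a + w*(-7*a - 49) - 77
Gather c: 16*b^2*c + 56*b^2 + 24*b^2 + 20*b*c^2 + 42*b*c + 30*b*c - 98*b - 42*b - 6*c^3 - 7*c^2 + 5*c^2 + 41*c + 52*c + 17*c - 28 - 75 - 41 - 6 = 80*b^2 - 140*b - 6*c^3 + c^2*(20*b - 2) + c*(16*b^2 + 72*b + 110) - 150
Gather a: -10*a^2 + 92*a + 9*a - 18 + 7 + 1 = -10*a^2 + 101*a - 10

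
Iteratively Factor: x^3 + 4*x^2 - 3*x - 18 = (x + 3)*(x^2 + x - 6) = (x + 3)^2*(x - 2)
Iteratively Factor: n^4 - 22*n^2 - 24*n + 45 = (n + 3)*(n^3 - 3*n^2 - 13*n + 15) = (n - 5)*(n + 3)*(n^2 + 2*n - 3) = (n - 5)*(n + 3)^2*(n - 1)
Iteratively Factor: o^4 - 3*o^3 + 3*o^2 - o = (o - 1)*(o^3 - 2*o^2 + o) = (o - 1)^2*(o^2 - o) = o*(o - 1)^2*(o - 1)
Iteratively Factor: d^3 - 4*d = (d - 2)*(d^2 + 2*d) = d*(d - 2)*(d + 2)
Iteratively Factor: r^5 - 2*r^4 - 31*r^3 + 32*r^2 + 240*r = (r)*(r^4 - 2*r^3 - 31*r^2 + 32*r + 240) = r*(r - 4)*(r^3 + 2*r^2 - 23*r - 60) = r*(r - 4)*(r + 3)*(r^2 - r - 20) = r*(r - 4)*(r + 3)*(r + 4)*(r - 5)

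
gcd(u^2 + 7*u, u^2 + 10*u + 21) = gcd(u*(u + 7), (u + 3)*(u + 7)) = u + 7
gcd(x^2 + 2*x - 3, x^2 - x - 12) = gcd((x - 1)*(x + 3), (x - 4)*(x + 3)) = x + 3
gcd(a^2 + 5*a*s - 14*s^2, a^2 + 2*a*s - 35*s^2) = a + 7*s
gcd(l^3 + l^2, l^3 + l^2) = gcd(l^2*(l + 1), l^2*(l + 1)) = l^3 + l^2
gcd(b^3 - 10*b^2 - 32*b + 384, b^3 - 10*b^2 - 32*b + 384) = b^3 - 10*b^2 - 32*b + 384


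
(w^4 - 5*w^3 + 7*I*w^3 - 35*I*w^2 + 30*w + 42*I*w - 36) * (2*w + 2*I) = 2*w^5 - 10*w^4 + 16*I*w^4 - 14*w^3 - 80*I*w^3 + 130*w^2 + 84*I*w^2 - 156*w + 60*I*w - 72*I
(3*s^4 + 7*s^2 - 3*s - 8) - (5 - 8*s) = 3*s^4 + 7*s^2 + 5*s - 13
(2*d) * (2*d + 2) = 4*d^2 + 4*d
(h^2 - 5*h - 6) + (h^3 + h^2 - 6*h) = h^3 + 2*h^2 - 11*h - 6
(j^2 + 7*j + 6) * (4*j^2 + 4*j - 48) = 4*j^4 + 32*j^3 + 4*j^2 - 312*j - 288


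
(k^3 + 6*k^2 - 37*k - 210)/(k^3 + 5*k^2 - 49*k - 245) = (k - 6)/(k - 7)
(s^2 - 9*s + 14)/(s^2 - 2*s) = (s - 7)/s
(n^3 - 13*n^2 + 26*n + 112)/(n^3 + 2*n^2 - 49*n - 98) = (n - 8)/(n + 7)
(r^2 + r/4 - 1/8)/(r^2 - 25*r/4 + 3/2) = (r + 1/2)/(r - 6)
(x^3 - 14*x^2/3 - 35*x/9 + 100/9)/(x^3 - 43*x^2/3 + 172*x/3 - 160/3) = (x + 5/3)/(x - 8)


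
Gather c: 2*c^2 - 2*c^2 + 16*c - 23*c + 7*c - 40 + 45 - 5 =0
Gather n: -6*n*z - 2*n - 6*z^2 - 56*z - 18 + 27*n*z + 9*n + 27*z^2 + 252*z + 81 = n*(21*z + 7) + 21*z^2 + 196*z + 63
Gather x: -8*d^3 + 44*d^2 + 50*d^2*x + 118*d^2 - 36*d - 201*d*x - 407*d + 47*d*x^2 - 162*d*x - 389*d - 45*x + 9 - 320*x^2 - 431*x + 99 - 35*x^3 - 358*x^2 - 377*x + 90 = -8*d^3 + 162*d^2 - 832*d - 35*x^3 + x^2*(47*d - 678) + x*(50*d^2 - 363*d - 853) + 198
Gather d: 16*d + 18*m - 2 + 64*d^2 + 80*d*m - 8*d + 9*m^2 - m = 64*d^2 + d*(80*m + 8) + 9*m^2 + 17*m - 2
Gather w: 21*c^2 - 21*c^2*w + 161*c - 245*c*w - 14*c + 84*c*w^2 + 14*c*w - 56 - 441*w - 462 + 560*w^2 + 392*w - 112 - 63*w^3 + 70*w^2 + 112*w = 21*c^2 + 147*c - 63*w^3 + w^2*(84*c + 630) + w*(-21*c^2 - 231*c + 63) - 630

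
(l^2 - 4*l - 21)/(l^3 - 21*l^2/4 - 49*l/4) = 4*(l + 3)/(l*(4*l + 7))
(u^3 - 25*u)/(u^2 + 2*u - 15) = u*(u - 5)/(u - 3)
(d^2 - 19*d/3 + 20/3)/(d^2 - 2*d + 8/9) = 3*(d - 5)/(3*d - 2)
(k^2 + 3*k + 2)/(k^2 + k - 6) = (k^2 + 3*k + 2)/(k^2 + k - 6)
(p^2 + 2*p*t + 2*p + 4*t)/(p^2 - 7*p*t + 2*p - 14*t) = (p + 2*t)/(p - 7*t)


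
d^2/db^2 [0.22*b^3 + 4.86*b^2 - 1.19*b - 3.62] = 1.32*b + 9.72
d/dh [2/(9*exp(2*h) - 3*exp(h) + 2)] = (6 - 36*exp(h))*exp(h)/(9*exp(2*h) - 3*exp(h) + 2)^2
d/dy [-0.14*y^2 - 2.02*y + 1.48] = -0.28*y - 2.02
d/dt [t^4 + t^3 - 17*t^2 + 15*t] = 4*t^3 + 3*t^2 - 34*t + 15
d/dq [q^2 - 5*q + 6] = 2*q - 5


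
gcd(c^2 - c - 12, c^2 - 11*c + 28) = c - 4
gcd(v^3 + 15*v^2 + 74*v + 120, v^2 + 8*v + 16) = v + 4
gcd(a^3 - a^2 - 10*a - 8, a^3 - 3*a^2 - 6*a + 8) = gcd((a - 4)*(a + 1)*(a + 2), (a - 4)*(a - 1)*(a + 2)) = a^2 - 2*a - 8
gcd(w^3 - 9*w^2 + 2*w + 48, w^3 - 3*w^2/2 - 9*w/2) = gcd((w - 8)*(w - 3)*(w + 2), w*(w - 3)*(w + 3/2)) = w - 3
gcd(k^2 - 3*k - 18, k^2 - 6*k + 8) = 1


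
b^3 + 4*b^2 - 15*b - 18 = (b - 3)*(b + 1)*(b + 6)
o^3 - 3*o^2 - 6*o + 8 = (o - 4)*(o - 1)*(o + 2)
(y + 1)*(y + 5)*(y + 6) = y^3 + 12*y^2 + 41*y + 30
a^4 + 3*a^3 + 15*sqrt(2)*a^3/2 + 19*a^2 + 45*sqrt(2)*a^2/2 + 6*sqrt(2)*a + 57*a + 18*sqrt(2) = (a + 3)*(a + sqrt(2)/2)*(a + sqrt(2))*(a + 6*sqrt(2))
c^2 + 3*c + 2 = (c + 1)*(c + 2)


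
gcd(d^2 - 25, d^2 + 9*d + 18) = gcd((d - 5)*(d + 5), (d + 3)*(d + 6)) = 1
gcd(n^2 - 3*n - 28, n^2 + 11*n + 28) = n + 4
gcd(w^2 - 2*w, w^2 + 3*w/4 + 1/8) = 1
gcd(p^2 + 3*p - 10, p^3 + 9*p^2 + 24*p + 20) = p + 5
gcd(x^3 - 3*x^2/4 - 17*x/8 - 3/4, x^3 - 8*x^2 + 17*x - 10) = x - 2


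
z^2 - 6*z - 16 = (z - 8)*(z + 2)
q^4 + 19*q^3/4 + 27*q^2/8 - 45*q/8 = q*(q - 3/4)*(q + 5/2)*(q + 3)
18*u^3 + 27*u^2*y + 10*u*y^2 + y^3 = (u + y)*(3*u + y)*(6*u + y)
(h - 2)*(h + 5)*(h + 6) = h^3 + 9*h^2 + 8*h - 60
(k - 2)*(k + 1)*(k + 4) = k^3 + 3*k^2 - 6*k - 8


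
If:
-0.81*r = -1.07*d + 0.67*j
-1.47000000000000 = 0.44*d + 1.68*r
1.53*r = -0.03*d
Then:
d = -3.61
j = -5.85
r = 0.07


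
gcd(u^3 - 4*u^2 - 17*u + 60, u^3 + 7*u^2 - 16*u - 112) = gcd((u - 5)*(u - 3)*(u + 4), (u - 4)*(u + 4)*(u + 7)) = u + 4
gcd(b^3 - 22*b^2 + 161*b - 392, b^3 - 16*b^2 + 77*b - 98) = b^2 - 14*b + 49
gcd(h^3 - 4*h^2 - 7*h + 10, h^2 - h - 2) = 1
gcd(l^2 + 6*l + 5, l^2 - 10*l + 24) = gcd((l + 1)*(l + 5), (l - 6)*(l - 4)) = 1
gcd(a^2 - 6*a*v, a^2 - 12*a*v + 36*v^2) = -a + 6*v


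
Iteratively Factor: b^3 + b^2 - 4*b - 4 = (b + 2)*(b^2 - b - 2) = (b + 1)*(b + 2)*(b - 2)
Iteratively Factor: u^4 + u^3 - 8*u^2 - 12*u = (u)*(u^3 + u^2 - 8*u - 12) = u*(u - 3)*(u^2 + 4*u + 4) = u*(u - 3)*(u + 2)*(u + 2)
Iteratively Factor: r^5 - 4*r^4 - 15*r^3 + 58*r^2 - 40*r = (r)*(r^4 - 4*r^3 - 15*r^2 + 58*r - 40) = r*(r - 1)*(r^3 - 3*r^2 - 18*r + 40) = r*(r - 1)*(r + 4)*(r^2 - 7*r + 10) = r*(r - 2)*(r - 1)*(r + 4)*(r - 5)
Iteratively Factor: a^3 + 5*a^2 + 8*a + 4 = (a + 2)*(a^2 + 3*a + 2) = (a + 2)^2*(a + 1)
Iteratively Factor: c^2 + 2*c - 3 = (c + 3)*(c - 1)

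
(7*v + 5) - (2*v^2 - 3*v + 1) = -2*v^2 + 10*v + 4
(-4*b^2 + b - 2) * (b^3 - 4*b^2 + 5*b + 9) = -4*b^5 + 17*b^4 - 26*b^3 - 23*b^2 - b - 18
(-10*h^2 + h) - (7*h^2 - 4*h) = -17*h^2 + 5*h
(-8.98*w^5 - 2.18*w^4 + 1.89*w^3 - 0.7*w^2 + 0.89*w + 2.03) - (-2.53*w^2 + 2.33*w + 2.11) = -8.98*w^5 - 2.18*w^4 + 1.89*w^3 + 1.83*w^2 - 1.44*w - 0.0800000000000001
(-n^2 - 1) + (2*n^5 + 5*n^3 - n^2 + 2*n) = 2*n^5 + 5*n^3 - 2*n^2 + 2*n - 1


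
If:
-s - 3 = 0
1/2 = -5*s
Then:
No Solution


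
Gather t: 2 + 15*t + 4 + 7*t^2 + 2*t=7*t^2 + 17*t + 6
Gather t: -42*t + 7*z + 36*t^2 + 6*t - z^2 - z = 36*t^2 - 36*t - z^2 + 6*z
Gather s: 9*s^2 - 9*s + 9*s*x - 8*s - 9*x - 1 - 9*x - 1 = 9*s^2 + s*(9*x - 17) - 18*x - 2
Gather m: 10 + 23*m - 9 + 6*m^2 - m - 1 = 6*m^2 + 22*m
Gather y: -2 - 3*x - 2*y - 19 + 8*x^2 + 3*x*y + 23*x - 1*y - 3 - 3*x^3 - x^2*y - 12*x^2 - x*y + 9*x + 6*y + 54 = -3*x^3 - 4*x^2 + 29*x + y*(-x^2 + 2*x + 3) + 30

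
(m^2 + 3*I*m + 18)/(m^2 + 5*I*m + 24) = (m + 6*I)/(m + 8*I)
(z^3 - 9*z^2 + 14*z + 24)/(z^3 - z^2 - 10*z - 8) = (z - 6)/(z + 2)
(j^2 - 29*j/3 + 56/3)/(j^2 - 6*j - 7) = (j - 8/3)/(j + 1)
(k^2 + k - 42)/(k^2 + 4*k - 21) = (k - 6)/(k - 3)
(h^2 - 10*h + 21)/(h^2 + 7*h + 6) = (h^2 - 10*h + 21)/(h^2 + 7*h + 6)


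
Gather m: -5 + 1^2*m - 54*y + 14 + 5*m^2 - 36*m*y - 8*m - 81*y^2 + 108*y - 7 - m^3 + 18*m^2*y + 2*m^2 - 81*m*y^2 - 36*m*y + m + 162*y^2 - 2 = -m^3 + m^2*(18*y + 7) + m*(-81*y^2 - 72*y - 6) + 81*y^2 + 54*y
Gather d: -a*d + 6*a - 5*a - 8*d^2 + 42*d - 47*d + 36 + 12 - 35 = a - 8*d^2 + d*(-a - 5) + 13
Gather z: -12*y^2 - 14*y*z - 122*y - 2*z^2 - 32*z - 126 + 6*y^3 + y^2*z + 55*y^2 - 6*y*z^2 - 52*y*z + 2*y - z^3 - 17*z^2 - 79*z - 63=6*y^3 + 43*y^2 - 120*y - z^3 + z^2*(-6*y - 19) + z*(y^2 - 66*y - 111) - 189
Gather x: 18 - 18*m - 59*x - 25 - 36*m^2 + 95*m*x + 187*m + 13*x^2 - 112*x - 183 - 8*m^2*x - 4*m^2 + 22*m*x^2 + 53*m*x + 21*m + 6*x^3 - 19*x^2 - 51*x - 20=-40*m^2 + 190*m + 6*x^3 + x^2*(22*m - 6) + x*(-8*m^2 + 148*m - 222) - 210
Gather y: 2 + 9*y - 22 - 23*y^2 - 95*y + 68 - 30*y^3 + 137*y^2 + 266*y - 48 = -30*y^3 + 114*y^2 + 180*y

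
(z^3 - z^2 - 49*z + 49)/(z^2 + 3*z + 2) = (z^3 - z^2 - 49*z + 49)/(z^2 + 3*z + 2)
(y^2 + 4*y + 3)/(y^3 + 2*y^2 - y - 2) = (y + 3)/(y^2 + y - 2)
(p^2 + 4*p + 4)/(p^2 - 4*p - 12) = (p + 2)/(p - 6)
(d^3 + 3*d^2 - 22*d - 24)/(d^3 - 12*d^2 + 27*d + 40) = (d^2 + 2*d - 24)/(d^2 - 13*d + 40)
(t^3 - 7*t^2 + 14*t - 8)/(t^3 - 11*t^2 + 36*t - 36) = (t^2 - 5*t + 4)/(t^2 - 9*t + 18)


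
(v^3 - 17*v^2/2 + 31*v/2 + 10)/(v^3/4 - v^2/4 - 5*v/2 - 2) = 2*(2*v^2 - 9*v - 5)/(v^2 + 3*v + 2)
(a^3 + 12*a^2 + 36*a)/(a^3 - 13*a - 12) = a*(a^2 + 12*a + 36)/(a^3 - 13*a - 12)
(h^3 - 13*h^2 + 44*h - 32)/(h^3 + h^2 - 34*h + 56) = (h^2 - 9*h + 8)/(h^2 + 5*h - 14)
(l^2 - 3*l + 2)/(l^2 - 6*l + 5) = (l - 2)/(l - 5)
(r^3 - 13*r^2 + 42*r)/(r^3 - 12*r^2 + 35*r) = (r - 6)/(r - 5)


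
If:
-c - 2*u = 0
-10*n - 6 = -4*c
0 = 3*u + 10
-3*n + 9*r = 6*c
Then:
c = 20/3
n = 31/15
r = 77/15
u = -10/3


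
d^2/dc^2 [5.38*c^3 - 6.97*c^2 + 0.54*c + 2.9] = 32.28*c - 13.94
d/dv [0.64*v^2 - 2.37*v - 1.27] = 1.28*v - 2.37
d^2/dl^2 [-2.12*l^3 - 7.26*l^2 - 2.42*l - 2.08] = -12.72*l - 14.52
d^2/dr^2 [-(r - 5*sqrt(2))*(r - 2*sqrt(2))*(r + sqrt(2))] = -6*r + 12*sqrt(2)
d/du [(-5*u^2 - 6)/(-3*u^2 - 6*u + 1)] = 2*(15*u^2 - 23*u - 18)/(9*u^4 + 36*u^3 + 30*u^2 - 12*u + 1)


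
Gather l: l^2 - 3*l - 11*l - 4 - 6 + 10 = l^2 - 14*l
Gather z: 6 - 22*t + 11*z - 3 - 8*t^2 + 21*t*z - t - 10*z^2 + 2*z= -8*t^2 - 23*t - 10*z^2 + z*(21*t + 13) + 3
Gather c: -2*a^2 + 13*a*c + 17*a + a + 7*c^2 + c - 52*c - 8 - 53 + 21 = -2*a^2 + 18*a + 7*c^2 + c*(13*a - 51) - 40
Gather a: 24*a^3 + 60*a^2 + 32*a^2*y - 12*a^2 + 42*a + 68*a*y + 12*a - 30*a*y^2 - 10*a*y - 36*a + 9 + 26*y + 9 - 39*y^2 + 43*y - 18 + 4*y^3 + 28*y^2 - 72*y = 24*a^3 + a^2*(32*y + 48) + a*(-30*y^2 + 58*y + 18) + 4*y^3 - 11*y^2 - 3*y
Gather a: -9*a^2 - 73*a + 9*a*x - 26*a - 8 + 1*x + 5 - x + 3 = -9*a^2 + a*(9*x - 99)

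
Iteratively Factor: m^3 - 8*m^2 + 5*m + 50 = (m - 5)*(m^2 - 3*m - 10) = (m - 5)*(m + 2)*(m - 5)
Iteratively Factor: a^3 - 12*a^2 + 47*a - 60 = (a - 4)*(a^2 - 8*a + 15) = (a - 4)*(a - 3)*(a - 5)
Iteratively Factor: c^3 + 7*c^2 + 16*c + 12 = (c + 3)*(c^2 + 4*c + 4) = (c + 2)*(c + 3)*(c + 2)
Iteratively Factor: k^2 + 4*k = (k)*(k + 4)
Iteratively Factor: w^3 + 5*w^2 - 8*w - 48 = (w + 4)*(w^2 + w - 12) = (w + 4)^2*(w - 3)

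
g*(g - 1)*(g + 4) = g^3 + 3*g^2 - 4*g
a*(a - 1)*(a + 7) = a^3 + 6*a^2 - 7*a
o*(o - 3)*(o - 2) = o^3 - 5*o^2 + 6*o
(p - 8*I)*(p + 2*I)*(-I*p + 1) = -I*p^3 - 5*p^2 - 22*I*p + 16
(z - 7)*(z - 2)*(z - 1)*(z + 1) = z^4 - 9*z^3 + 13*z^2 + 9*z - 14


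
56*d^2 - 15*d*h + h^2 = (-8*d + h)*(-7*d + h)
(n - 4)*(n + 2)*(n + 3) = n^3 + n^2 - 14*n - 24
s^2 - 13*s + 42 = (s - 7)*(s - 6)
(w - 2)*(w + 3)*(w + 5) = w^3 + 6*w^2 - w - 30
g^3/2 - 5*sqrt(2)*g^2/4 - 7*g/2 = g*(g/2 + sqrt(2)/2)*(g - 7*sqrt(2)/2)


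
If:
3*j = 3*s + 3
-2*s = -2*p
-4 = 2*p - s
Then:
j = -3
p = -4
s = -4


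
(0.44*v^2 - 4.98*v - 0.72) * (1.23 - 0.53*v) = -0.2332*v^3 + 3.1806*v^2 - 5.7438*v - 0.8856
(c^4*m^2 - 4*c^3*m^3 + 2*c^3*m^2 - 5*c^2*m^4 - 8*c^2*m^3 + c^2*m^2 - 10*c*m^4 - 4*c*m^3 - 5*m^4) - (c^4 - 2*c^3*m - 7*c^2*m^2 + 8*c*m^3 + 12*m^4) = c^4*m^2 - c^4 - 4*c^3*m^3 + 2*c^3*m^2 + 2*c^3*m - 5*c^2*m^4 - 8*c^2*m^3 + 8*c^2*m^2 - 10*c*m^4 - 12*c*m^3 - 17*m^4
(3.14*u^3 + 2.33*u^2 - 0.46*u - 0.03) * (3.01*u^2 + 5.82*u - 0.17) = 9.4514*u^5 + 25.2881*u^4 + 11.6422*u^3 - 3.1636*u^2 - 0.0964*u + 0.0051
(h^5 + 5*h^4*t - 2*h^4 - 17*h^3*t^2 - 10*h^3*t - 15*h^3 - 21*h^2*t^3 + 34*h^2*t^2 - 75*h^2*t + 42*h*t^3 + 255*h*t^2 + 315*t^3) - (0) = h^5 + 5*h^4*t - 2*h^4 - 17*h^3*t^2 - 10*h^3*t - 15*h^3 - 21*h^2*t^3 + 34*h^2*t^2 - 75*h^2*t + 42*h*t^3 + 255*h*t^2 + 315*t^3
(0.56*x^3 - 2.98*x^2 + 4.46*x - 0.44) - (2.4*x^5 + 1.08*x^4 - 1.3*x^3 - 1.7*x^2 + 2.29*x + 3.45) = -2.4*x^5 - 1.08*x^4 + 1.86*x^3 - 1.28*x^2 + 2.17*x - 3.89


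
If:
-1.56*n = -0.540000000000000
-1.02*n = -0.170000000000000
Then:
No Solution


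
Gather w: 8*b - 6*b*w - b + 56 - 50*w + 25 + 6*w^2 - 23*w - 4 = 7*b + 6*w^2 + w*(-6*b - 73) + 77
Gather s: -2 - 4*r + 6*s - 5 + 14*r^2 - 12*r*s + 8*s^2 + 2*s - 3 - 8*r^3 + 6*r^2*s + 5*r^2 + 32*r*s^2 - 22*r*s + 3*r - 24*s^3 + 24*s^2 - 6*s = -8*r^3 + 19*r^2 - r - 24*s^3 + s^2*(32*r + 32) + s*(6*r^2 - 34*r + 2) - 10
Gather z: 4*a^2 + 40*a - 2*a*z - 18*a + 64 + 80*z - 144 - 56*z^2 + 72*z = 4*a^2 + 22*a - 56*z^2 + z*(152 - 2*a) - 80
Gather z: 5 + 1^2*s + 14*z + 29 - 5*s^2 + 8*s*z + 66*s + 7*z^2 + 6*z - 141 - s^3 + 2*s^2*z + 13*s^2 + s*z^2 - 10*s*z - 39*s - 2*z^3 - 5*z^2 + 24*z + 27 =-s^3 + 8*s^2 + 28*s - 2*z^3 + z^2*(s + 2) + z*(2*s^2 - 2*s + 44) - 80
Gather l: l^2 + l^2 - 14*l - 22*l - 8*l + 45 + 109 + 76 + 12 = 2*l^2 - 44*l + 242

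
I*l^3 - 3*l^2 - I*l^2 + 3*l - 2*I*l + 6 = (l - 2)*(l + 3*I)*(I*l + I)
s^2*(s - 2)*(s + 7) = s^4 + 5*s^3 - 14*s^2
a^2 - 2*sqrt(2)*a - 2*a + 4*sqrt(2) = (a - 2)*(a - 2*sqrt(2))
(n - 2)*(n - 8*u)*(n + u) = n^3 - 7*n^2*u - 2*n^2 - 8*n*u^2 + 14*n*u + 16*u^2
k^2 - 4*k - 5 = (k - 5)*(k + 1)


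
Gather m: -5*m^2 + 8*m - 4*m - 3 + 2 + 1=-5*m^2 + 4*m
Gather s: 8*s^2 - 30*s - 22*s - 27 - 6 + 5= 8*s^2 - 52*s - 28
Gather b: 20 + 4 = 24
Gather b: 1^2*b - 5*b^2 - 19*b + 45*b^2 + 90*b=40*b^2 + 72*b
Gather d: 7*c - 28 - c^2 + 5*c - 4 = -c^2 + 12*c - 32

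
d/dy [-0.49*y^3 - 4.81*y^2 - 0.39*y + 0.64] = -1.47*y^2 - 9.62*y - 0.39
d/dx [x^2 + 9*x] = 2*x + 9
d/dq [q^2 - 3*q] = 2*q - 3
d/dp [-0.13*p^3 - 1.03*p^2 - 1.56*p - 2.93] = -0.39*p^2 - 2.06*p - 1.56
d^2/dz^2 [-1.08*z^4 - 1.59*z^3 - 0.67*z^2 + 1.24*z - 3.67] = -12.96*z^2 - 9.54*z - 1.34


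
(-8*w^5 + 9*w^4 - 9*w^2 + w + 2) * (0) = 0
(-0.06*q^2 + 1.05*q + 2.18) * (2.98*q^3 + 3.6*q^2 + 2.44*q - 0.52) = -0.1788*q^5 + 2.913*q^4 + 10.13*q^3 + 10.4412*q^2 + 4.7732*q - 1.1336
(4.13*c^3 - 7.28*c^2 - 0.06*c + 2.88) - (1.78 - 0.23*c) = 4.13*c^3 - 7.28*c^2 + 0.17*c + 1.1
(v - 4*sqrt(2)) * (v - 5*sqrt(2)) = v^2 - 9*sqrt(2)*v + 40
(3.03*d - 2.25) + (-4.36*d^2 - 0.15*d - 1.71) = -4.36*d^2 + 2.88*d - 3.96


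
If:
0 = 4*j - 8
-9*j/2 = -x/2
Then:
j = 2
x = 18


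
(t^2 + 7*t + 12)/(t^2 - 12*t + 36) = (t^2 + 7*t + 12)/(t^2 - 12*t + 36)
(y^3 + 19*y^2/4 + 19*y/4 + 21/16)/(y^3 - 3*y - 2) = (16*y^3 + 76*y^2 + 76*y + 21)/(16*(y^3 - 3*y - 2))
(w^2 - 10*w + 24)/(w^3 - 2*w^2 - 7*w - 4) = (w - 6)/(w^2 + 2*w + 1)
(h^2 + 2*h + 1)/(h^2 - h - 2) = (h + 1)/(h - 2)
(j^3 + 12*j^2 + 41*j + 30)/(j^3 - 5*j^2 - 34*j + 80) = (j^2 + 7*j + 6)/(j^2 - 10*j + 16)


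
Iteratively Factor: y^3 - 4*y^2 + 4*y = (y)*(y^2 - 4*y + 4) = y*(y - 2)*(y - 2)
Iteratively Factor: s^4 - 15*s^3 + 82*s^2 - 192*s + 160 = (s - 4)*(s^3 - 11*s^2 + 38*s - 40) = (s - 5)*(s - 4)*(s^2 - 6*s + 8) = (s - 5)*(s - 4)*(s - 2)*(s - 4)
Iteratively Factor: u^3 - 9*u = (u)*(u^2 - 9) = u*(u + 3)*(u - 3)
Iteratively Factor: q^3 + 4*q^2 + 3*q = (q + 1)*(q^2 + 3*q) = (q + 1)*(q + 3)*(q)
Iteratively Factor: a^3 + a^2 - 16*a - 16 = (a - 4)*(a^2 + 5*a + 4) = (a - 4)*(a + 4)*(a + 1)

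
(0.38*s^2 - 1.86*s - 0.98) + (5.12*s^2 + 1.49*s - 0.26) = 5.5*s^2 - 0.37*s - 1.24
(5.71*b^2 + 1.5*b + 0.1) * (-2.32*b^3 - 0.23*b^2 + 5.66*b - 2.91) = -13.2472*b^5 - 4.7933*b^4 + 31.7416*b^3 - 8.1491*b^2 - 3.799*b - 0.291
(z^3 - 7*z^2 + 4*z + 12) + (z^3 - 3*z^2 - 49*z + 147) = 2*z^3 - 10*z^2 - 45*z + 159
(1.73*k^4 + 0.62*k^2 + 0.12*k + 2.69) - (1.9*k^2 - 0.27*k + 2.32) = 1.73*k^4 - 1.28*k^2 + 0.39*k + 0.37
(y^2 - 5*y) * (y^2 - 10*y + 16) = y^4 - 15*y^3 + 66*y^2 - 80*y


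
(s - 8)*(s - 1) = s^2 - 9*s + 8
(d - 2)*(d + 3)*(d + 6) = d^3 + 7*d^2 - 36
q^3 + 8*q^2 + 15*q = q*(q + 3)*(q + 5)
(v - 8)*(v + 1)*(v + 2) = v^3 - 5*v^2 - 22*v - 16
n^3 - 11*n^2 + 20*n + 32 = (n - 8)*(n - 4)*(n + 1)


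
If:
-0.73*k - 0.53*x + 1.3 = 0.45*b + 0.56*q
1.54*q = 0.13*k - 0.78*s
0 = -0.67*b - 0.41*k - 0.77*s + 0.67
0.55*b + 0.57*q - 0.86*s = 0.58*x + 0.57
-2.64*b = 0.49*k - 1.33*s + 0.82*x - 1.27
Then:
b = 0.16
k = 1.72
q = 0.24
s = -0.19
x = -0.31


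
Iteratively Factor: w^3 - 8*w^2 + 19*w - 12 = (w - 4)*(w^2 - 4*w + 3) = (w - 4)*(w - 3)*(w - 1)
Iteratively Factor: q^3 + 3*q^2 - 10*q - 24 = (q + 4)*(q^2 - q - 6) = (q + 2)*(q + 4)*(q - 3)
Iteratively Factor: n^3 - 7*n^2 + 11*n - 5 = (n - 1)*(n^2 - 6*n + 5) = (n - 5)*(n - 1)*(n - 1)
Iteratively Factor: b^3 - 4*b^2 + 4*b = (b - 2)*(b^2 - 2*b) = b*(b - 2)*(b - 2)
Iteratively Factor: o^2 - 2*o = (o)*(o - 2)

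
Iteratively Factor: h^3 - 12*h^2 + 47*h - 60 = (h - 5)*(h^2 - 7*h + 12) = (h - 5)*(h - 4)*(h - 3)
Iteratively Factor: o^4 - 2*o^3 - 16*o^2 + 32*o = (o - 4)*(o^3 + 2*o^2 - 8*o) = (o - 4)*(o - 2)*(o^2 + 4*o) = o*(o - 4)*(o - 2)*(o + 4)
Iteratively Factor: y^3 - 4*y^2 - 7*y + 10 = (y + 2)*(y^2 - 6*y + 5) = (y - 1)*(y + 2)*(y - 5)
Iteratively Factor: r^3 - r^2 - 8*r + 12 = (r - 2)*(r^2 + r - 6) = (r - 2)*(r + 3)*(r - 2)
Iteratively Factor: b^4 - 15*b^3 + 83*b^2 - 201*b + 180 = (b - 4)*(b^3 - 11*b^2 + 39*b - 45) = (b - 5)*(b - 4)*(b^2 - 6*b + 9) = (b - 5)*(b - 4)*(b - 3)*(b - 3)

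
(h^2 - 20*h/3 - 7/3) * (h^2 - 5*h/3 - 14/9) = h^4 - 25*h^3/3 + 65*h^2/9 + 385*h/27 + 98/27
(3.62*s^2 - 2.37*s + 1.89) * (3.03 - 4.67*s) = -16.9054*s^3 + 22.0365*s^2 - 16.0074*s + 5.7267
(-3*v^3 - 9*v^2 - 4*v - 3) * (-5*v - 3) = 15*v^4 + 54*v^3 + 47*v^2 + 27*v + 9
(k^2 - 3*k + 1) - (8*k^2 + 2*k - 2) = -7*k^2 - 5*k + 3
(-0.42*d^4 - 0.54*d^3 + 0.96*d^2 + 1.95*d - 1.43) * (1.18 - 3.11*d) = 1.3062*d^5 + 1.1838*d^4 - 3.6228*d^3 - 4.9317*d^2 + 6.7483*d - 1.6874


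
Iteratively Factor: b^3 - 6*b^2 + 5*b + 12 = (b + 1)*(b^2 - 7*b + 12) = (b - 4)*(b + 1)*(b - 3)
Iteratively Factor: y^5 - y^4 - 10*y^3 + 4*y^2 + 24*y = (y - 3)*(y^4 + 2*y^3 - 4*y^2 - 8*y) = y*(y - 3)*(y^3 + 2*y^2 - 4*y - 8) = y*(y - 3)*(y + 2)*(y^2 - 4) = y*(y - 3)*(y + 2)^2*(y - 2)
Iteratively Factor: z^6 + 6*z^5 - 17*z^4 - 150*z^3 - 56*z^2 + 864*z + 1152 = (z + 4)*(z^5 + 2*z^4 - 25*z^3 - 50*z^2 + 144*z + 288) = (z - 4)*(z + 4)*(z^4 + 6*z^3 - z^2 - 54*z - 72) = (z - 4)*(z + 4)^2*(z^3 + 2*z^2 - 9*z - 18) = (z - 4)*(z - 3)*(z + 4)^2*(z^2 + 5*z + 6) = (z - 4)*(z - 3)*(z + 3)*(z + 4)^2*(z + 2)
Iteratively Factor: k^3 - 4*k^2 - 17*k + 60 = (k - 5)*(k^2 + k - 12) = (k - 5)*(k + 4)*(k - 3)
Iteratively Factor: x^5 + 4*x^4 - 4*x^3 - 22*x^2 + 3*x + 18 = (x - 1)*(x^4 + 5*x^3 + x^2 - 21*x - 18) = (x - 1)*(x + 1)*(x^3 + 4*x^2 - 3*x - 18) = (x - 1)*(x + 1)*(x + 3)*(x^2 + x - 6) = (x - 1)*(x + 1)*(x + 3)^2*(x - 2)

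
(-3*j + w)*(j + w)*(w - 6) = -3*j^2*w + 18*j^2 - 2*j*w^2 + 12*j*w + w^3 - 6*w^2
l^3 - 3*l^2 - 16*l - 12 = (l - 6)*(l + 1)*(l + 2)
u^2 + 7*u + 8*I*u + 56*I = (u + 7)*(u + 8*I)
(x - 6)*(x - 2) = x^2 - 8*x + 12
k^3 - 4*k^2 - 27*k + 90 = (k - 6)*(k - 3)*(k + 5)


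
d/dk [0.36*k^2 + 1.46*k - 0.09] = 0.72*k + 1.46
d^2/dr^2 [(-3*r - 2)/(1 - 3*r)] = 54/(3*r - 1)^3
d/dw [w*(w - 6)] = 2*w - 6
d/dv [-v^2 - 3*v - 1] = -2*v - 3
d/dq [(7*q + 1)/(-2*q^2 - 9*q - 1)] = 2*(7*q^2 + 2*q + 1)/(4*q^4 + 36*q^3 + 85*q^2 + 18*q + 1)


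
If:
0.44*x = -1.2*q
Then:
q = -0.366666666666667*x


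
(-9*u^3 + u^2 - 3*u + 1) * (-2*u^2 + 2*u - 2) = 18*u^5 - 20*u^4 + 26*u^3 - 10*u^2 + 8*u - 2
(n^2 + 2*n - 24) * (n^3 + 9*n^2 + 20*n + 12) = n^5 + 11*n^4 + 14*n^3 - 164*n^2 - 456*n - 288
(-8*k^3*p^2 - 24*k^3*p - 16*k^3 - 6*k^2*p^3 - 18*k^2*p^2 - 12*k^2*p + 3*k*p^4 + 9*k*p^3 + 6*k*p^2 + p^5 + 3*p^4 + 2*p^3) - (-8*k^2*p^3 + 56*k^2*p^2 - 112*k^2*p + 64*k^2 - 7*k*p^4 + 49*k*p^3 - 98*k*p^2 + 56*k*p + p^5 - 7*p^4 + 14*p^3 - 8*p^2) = -8*k^3*p^2 - 24*k^3*p - 16*k^3 + 2*k^2*p^3 - 74*k^2*p^2 + 100*k^2*p - 64*k^2 + 10*k*p^4 - 40*k*p^3 + 104*k*p^2 - 56*k*p + 10*p^4 - 12*p^3 + 8*p^2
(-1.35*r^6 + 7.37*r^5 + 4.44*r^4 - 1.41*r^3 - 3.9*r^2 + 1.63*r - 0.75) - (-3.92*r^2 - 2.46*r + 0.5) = -1.35*r^6 + 7.37*r^5 + 4.44*r^4 - 1.41*r^3 + 0.02*r^2 + 4.09*r - 1.25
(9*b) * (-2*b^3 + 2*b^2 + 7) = -18*b^4 + 18*b^3 + 63*b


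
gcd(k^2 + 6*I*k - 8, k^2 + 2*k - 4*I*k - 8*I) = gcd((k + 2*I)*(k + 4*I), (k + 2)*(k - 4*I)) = 1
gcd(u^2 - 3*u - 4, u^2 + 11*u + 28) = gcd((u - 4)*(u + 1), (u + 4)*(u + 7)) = 1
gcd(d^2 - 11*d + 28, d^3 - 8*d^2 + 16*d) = d - 4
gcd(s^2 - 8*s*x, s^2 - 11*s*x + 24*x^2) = -s + 8*x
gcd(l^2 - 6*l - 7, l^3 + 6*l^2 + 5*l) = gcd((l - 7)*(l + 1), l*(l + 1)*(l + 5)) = l + 1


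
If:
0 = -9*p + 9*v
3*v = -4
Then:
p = -4/3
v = -4/3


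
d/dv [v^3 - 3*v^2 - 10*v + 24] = 3*v^2 - 6*v - 10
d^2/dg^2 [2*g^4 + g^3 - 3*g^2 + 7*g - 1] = 24*g^2 + 6*g - 6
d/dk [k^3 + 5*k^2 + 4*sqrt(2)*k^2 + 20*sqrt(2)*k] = 3*k^2 + 10*k + 8*sqrt(2)*k + 20*sqrt(2)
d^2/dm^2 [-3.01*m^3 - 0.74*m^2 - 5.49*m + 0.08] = -18.06*m - 1.48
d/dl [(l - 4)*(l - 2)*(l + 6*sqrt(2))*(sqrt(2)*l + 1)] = 4*sqrt(2)*l^3 - 18*sqrt(2)*l^2 + 39*l^2 - 156*l + 28*sqrt(2)*l - 36*sqrt(2) + 104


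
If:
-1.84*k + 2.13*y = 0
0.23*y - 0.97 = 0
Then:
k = 4.88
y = 4.22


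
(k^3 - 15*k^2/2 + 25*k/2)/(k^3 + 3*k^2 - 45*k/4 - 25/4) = 2*k*(k - 5)/(2*k^2 + 11*k + 5)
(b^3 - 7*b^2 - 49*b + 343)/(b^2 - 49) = b - 7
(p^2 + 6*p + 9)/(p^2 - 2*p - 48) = (p^2 + 6*p + 9)/(p^2 - 2*p - 48)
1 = 1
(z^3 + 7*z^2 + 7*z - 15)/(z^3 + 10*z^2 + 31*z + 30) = (z - 1)/(z + 2)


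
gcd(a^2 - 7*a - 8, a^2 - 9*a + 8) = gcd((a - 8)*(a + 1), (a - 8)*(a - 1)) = a - 8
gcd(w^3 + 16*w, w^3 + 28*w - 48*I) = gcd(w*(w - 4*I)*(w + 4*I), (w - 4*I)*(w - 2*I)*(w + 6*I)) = w - 4*I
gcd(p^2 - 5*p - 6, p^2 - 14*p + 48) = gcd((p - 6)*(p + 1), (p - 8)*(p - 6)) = p - 6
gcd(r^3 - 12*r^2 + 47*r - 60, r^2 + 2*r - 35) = r - 5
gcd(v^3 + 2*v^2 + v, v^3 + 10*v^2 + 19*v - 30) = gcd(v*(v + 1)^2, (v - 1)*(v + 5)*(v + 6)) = 1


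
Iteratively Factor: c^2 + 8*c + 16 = (c + 4)*(c + 4)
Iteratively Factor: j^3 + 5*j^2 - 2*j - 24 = (j - 2)*(j^2 + 7*j + 12) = (j - 2)*(j + 3)*(j + 4)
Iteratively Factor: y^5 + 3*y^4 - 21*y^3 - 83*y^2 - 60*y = (y + 1)*(y^4 + 2*y^3 - 23*y^2 - 60*y) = (y + 1)*(y + 3)*(y^3 - y^2 - 20*y) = (y - 5)*(y + 1)*(y + 3)*(y^2 + 4*y) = (y - 5)*(y + 1)*(y + 3)*(y + 4)*(y)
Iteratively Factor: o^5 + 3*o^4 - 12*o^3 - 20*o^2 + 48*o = (o + 4)*(o^4 - o^3 - 8*o^2 + 12*o) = o*(o + 4)*(o^3 - o^2 - 8*o + 12) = o*(o - 2)*(o + 4)*(o^2 + o - 6) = o*(o - 2)^2*(o + 4)*(o + 3)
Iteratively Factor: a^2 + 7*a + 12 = (a + 3)*(a + 4)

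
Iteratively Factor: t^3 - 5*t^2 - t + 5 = (t - 5)*(t^2 - 1) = (t - 5)*(t - 1)*(t + 1)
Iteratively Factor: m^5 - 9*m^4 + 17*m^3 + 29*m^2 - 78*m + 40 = (m - 1)*(m^4 - 8*m^3 + 9*m^2 + 38*m - 40) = (m - 4)*(m - 1)*(m^3 - 4*m^2 - 7*m + 10) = (m - 4)*(m - 1)^2*(m^2 - 3*m - 10) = (m - 5)*(m - 4)*(m - 1)^2*(m + 2)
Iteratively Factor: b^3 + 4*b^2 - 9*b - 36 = (b + 3)*(b^2 + b - 12) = (b + 3)*(b + 4)*(b - 3)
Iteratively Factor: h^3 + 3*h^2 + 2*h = (h + 1)*(h^2 + 2*h) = h*(h + 1)*(h + 2)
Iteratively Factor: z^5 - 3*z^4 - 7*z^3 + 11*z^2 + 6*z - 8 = (z - 4)*(z^4 + z^3 - 3*z^2 - z + 2) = (z - 4)*(z - 1)*(z^3 + 2*z^2 - z - 2) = (z - 4)*(z - 1)^2*(z^2 + 3*z + 2) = (z - 4)*(z - 1)^2*(z + 2)*(z + 1)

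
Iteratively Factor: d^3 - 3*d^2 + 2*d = (d)*(d^2 - 3*d + 2) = d*(d - 2)*(d - 1)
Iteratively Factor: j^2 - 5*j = (j)*(j - 5)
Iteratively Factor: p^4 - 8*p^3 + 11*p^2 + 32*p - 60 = (p - 5)*(p^3 - 3*p^2 - 4*p + 12) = (p - 5)*(p - 3)*(p^2 - 4) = (p - 5)*(p - 3)*(p - 2)*(p + 2)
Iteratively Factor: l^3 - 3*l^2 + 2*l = (l - 1)*(l^2 - 2*l) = l*(l - 1)*(l - 2)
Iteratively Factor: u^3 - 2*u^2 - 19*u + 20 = (u - 1)*(u^2 - u - 20) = (u - 5)*(u - 1)*(u + 4)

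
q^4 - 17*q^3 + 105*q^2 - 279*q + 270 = (q - 6)*(q - 5)*(q - 3)^2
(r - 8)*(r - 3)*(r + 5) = r^3 - 6*r^2 - 31*r + 120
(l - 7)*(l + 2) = l^2 - 5*l - 14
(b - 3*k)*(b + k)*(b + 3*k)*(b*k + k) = b^4*k + b^3*k^2 + b^3*k - 9*b^2*k^3 + b^2*k^2 - 9*b*k^4 - 9*b*k^3 - 9*k^4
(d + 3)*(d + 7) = d^2 + 10*d + 21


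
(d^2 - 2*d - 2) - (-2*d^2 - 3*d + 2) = 3*d^2 + d - 4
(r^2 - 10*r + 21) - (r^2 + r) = 21 - 11*r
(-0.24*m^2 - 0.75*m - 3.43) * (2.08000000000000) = -0.4992*m^2 - 1.56*m - 7.1344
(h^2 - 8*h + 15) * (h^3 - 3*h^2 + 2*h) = h^5 - 11*h^4 + 41*h^3 - 61*h^2 + 30*h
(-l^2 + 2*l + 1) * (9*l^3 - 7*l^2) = -9*l^5 + 25*l^4 - 5*l^3 - 7*l^2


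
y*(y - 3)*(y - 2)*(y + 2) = y^4 - 3*y^3 - 4*y^2 + 12*y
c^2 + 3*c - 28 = (c - 4)*(c + 7)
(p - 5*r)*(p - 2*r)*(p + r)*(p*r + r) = p^4*r - 6*p^3*r^2 + p^3*r + 3*p^2*r^3 - 6*p^2*r^2 + 10*p*r^4 + 3*p*r^3 + 10*r^4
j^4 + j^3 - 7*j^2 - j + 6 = (j - 2)*(j - 1)*(j + 1)*(j + 3)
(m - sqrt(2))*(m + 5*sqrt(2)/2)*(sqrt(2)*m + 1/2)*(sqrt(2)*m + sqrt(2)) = 2*m^4 + 2*m^3 + 7*sqrt(2)*m^3/2 - 17*m^2/2 + 7*sqrt(2)*m^2/2 - 17*m/2 - 5*sqrt(2)*m/2 - 5*sqrt(2)/2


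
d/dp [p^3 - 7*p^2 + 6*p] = 3*p^2 - 14*p + 6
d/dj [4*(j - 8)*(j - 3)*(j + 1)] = 12*j^2 - 80*j + 52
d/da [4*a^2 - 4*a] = 8*a - 4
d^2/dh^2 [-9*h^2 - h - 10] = -18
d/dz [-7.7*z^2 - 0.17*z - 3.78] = -15.4*z - 0.17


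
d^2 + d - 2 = (d - 1)*(d + 2)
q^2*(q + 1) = q^3 + q^2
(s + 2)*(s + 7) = s^2 + 9*s + 14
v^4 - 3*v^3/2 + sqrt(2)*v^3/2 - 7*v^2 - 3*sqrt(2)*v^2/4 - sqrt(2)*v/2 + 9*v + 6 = (v - 2)*(v + 1/2)*(v - 3*sqrt(2)/2)*(v + 2*sqrt(2))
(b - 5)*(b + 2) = b^2 - 3*b - 10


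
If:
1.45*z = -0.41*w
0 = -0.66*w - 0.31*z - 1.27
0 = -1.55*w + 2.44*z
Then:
No Solution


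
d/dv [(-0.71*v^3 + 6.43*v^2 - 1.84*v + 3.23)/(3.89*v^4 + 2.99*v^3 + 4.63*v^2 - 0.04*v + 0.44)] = (2.7619*v^6 - 50.0254*v^5 - 1.04020000000001*v^4 - 39.1988*v^3 - 21.6483*v^2 - 24.2514*v - 0.6804)/(15.1321*v^8 + 23.2622*v^7 + 44.9615*v^6 + 27.3762*v^5 + 24.6209*v^4 + 2.2608*v^3 + 4.076*v^2 - 0.0352*v + 0.1936)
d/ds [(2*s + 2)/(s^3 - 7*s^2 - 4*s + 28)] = 4*(-s^3 + 2*s^2 + 7*s + 16)/(s^6 - 14*s^5 + 41*s^4 + 112*s^3 - 376*s^2 - 224*s + 784)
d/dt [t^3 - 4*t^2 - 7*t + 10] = 3*t^2 - 8*t - 7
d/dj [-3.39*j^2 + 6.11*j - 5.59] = 6.11 - 6.78*j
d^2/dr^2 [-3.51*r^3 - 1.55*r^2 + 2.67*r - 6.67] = -21.06*r - 3.1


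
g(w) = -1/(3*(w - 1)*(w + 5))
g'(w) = 1/(3*(w - 1)*(w + 5)^2) + 1/(3*(w - 1)^2*(w + 5))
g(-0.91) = 0.04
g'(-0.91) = 0.01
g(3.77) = -0.01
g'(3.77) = 0.01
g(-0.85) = 0.04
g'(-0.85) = 0.01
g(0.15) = 0.08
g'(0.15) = 0.07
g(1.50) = -0.10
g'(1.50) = 0.22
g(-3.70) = 0.05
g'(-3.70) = -0.03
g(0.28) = 0.09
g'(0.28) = 0.11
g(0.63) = 0.16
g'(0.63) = 0.40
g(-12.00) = 0.00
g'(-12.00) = 0.00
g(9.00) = 0.00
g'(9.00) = 0.00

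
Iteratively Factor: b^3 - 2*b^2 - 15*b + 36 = (b - 3)*(b^2 + b - 12) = (b - 3)^2*(b + 4)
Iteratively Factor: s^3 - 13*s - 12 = (s - 4)*(s^2 + 4*s + 3) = (s - 4)*(s + 3)*(s + 1)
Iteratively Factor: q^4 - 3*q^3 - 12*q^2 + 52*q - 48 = (q - 3)*(q^3 - 12*q + 16) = (q - 3)*(q - 2)*(q^2 + 2*q - 8) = (q - 3)*(q - 2)*(q + 4)*(q - 2)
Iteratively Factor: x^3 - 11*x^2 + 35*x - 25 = (x - 5)*(x^2 - 6*x + 5) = (x - 5)^2*(x - 1)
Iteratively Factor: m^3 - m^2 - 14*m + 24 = (m + 4)*(m^2 - 5*m + 6) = (m - 3)*(m + 4)*(m - 2)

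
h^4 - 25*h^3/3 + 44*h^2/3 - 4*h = h*(h - 6)*(h - 2)*(h - 1/3)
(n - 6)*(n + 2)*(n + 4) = n^3 - 28*n - 48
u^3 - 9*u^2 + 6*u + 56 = (u - 7)*(u - 4)*(u + 2)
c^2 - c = c*(c - 1)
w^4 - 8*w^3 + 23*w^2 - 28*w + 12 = (w - 3)*(w - 2)^2*(w - 1)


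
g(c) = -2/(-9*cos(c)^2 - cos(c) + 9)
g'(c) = -2*(-18*sin(c)*cos(c) - sin(c))/(-9*cos(c)^2 - cos(c) + 9)^2 = 2*(18*cos(c) + 1)*sin(c)/(-9*sin(c)^2 + cos(c))^2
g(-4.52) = -0.23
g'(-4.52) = -0.06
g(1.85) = -0.23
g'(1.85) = -0.10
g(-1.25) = -0.26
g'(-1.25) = -0.21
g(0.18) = 2.88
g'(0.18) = 13.85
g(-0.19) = 3.03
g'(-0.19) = -16.15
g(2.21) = -0.31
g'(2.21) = -0.38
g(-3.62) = -0.72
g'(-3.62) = -1.77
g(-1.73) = -0.22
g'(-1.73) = 0.05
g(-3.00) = -1.71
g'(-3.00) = 3.47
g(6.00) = 7.77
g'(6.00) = -154.07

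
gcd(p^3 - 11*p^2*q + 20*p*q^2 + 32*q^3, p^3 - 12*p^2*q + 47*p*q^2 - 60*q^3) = p - 4*q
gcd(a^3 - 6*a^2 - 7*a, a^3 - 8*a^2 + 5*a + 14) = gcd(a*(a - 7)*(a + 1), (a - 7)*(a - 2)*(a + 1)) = a^2 - 6*a - 7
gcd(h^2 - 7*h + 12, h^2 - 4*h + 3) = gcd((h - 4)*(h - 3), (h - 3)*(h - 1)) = h - 3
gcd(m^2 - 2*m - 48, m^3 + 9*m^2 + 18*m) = m + 6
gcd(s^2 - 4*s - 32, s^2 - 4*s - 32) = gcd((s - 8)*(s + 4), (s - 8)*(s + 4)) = s^2 - 4*s - 32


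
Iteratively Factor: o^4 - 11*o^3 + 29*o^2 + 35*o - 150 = (o - 3)*(o^3 - 8*o^2 + 5*o + 50) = (o - 5)*(o - 3)*(o^2 - 3*o - 10) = (o - 5)^2*(o - 3)*(o + 2)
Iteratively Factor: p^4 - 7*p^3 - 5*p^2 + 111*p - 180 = (p - 3)*(p^3 - 4*p^2 - 17*p + 60) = (p - 5)*(p - 3)*(p^2 + p - 12) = (p - 5)*(p - 3)^2*(p + 4)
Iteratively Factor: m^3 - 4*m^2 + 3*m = (m - 1)*(m^2 - 3*m) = (m - 3)*(m - 1)*(m)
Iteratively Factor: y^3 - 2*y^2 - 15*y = (y + 3)*(y^2 - 5*y) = (y - 5)*(y + 3)*(y)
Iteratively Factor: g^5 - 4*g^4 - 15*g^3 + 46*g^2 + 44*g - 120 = (g - 5)*(g^4 + g^3 - 10*g^2 - 4*g + 24) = (g - 5)*(g - 2)*(g^3 + 3*g^2 - 4*g - 12) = (g - 5)*(g - 2)*(g + 2)*(g^2 + g - 6) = (g - 5)*(g - 2)^2*(g + 2)*(g + 3)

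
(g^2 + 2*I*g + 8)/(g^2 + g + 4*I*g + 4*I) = (g - 2*I)/(g + 1)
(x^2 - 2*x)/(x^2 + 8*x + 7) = x*(x - 2)/(x^2 + 8*x + 7)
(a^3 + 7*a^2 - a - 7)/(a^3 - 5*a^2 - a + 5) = (a + 7)/(a - 5)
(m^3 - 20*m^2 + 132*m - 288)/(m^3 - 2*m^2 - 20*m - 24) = (m^2 - 14*m + 48)/(m^2 + 4*m + 4)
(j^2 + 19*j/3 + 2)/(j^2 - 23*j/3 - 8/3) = (j + 6)/(j - 8)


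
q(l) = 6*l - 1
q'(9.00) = 6.00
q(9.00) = 53.00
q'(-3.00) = 6.00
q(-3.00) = -19.00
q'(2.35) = 6.00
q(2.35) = 13.10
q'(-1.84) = 6.00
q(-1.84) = -12.04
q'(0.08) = 6.00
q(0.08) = -0.52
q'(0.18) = 6.00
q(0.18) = 0.08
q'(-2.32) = 6.00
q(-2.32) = -14.92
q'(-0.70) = 6.00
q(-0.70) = -5.20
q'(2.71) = 6.00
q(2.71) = 15.26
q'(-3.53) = 6.00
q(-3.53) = -22.18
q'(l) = 6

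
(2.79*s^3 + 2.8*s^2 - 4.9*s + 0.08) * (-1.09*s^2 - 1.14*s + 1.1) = -3.0411*s^5 - 6.2326*s^4 + 5.218*s^3 + 8.5788*s^2 - 5.4812*s + 0.088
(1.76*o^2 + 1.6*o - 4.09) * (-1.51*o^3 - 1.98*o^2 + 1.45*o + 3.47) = -2.6576*o^5 - 5.9008*o^4 + 5.5599*o^3 + 16.5254*o^2 - 0.378499999999999*o - 14.1923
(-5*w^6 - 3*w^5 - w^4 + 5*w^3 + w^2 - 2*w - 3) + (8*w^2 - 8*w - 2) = -5*w^6 - 3*w^5 - w^4 + 5*w^3 + 9*w^2 - 10*w - 5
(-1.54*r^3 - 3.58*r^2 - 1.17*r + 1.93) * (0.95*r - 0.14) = -1.463*r^4 - 3.1854*r^3 - 0.6103*r^2 + 1.9973*r - 0.2702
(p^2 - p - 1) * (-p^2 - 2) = -p^4 + p^3 - p^2 + 2*p + 2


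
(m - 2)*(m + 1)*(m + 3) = m^3 + 2*m^2 - 5*m - 6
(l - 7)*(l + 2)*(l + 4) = l^3 - l^2 - 34*l - 56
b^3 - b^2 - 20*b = b*(b - 5)*(b + 4)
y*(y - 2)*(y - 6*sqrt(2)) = y^3 - 6*sqrt(2)*y^2 - 2*y^2 + 12*sqrt(2)*y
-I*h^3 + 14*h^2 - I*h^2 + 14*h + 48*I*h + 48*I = (h + 6*I)*(h + 8*I)*(-I*h - I)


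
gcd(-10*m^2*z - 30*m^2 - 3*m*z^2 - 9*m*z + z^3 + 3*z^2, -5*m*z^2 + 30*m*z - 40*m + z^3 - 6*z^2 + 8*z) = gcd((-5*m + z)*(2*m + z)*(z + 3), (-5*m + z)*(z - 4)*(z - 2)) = -5*m + z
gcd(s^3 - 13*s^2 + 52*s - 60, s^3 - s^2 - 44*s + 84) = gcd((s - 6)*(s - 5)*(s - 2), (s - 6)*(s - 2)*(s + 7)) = s^2 - 8*s + 12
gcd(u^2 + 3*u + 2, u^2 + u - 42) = 1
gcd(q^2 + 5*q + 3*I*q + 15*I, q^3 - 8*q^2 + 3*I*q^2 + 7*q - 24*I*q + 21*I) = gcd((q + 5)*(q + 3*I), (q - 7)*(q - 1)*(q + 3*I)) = q + 3*I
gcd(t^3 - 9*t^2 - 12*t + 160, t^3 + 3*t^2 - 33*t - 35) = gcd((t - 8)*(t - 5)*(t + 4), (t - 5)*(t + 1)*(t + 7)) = t - 5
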